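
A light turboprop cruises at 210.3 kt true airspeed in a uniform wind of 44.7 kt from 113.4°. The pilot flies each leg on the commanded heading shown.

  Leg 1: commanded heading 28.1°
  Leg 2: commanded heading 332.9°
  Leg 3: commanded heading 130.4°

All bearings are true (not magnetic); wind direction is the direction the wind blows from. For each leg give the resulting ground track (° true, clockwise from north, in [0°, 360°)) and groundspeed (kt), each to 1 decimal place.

Leg 1: heading 28.1°; drift -12.2° → track 15.9°, groundspeed 211.4 kt
Leg 2: heading 332.9°; drift -6.6° → track 326.3°, groundspeed 246.4 kt
Leg 3: heading 130.4°; drift +4.5° → track 134.9°, groundspeed 168.1 kt

Leg 1: track=15.9°, groundspeed=211.4 kt
Leg 2: track=326.3°, groundspeed=246.4 kt
Leg 3: track=134.9°, groundspeed=168.1 kt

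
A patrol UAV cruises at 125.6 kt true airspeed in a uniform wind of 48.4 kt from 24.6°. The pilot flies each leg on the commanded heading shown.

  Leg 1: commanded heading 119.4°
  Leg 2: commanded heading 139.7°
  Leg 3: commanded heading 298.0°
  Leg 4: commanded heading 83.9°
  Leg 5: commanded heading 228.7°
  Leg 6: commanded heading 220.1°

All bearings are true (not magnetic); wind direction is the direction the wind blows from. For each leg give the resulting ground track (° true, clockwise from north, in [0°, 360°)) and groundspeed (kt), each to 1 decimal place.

Leg 1: track=139.8°, groundspeed=138.3 kt
Leg 2: track=156.4°, groundspeed=152.6 kt
Leg 3: track=276.5°, groundspeed=131.9 kt
Leg 4: track=106.3°, groundspeed=109.1 kt
Leg 5: track=222.1°, groundspeed=170.9 kt
Leg 6: track=215.8°, groundspeed=172.7 kt

Leg 1: heading 119.4°; drift +20.4° → track 139.8°, groundspeed 138.3 kt
Leg 2: heading 139.7°; drift +16.7° → track 156.4°, groundspeed 152.6 kt
Leg 3: heading 298.0°; drift -21.5° → track 276.5°, groundspeed 131.9 kt
Leg 4: heading 83.9°; drift +22.4° → track 106.3°, groundspeed 109.1 kt
Leg 5: heading 228.7°; drift -6.6° → track 222.1°, groundspeed 170.9 kt
Leg 6: heading 220.1°; drift -4.3° → track 215.8°, groundspeed 172.7 kt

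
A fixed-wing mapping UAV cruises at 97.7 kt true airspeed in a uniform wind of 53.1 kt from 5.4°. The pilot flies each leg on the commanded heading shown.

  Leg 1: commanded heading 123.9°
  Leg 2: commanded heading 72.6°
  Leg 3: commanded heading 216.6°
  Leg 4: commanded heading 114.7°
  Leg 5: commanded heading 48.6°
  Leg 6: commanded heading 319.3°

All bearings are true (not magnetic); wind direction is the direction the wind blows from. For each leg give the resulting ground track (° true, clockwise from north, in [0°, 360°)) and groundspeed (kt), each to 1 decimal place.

Leg 1: heading 123.9°; drift +20.8° → track 144.7°, groundspeed 131.6 kt
Leg 2: heading 72.6°; drift +32.4° → track 105.0°, groundspeed 91.3 kt
Leg 3: heading 216.6°; drift -10.9° → track 205.7°, groundspeed 145.7 kt
Leg 4: heading 114.7°; drift +23.5° → track 138.2°, groundspeed 125.7 kt
Leg 5: heading 48.6°; drift +31.6° → track 80.2°, groundspeed 69.3 kt
Leg 6: heading 319.3°; drift -32.1° → track 287.2°, groundspeed 71.9 kt

Leg 1: track=144.7°, groundspeed=131.6 kt
Leg 2: track=105.0°, groundspeed=91.3 kt
Leg 3: track=205.7°, groundspeed=145.7 kt
Leg 4: track=138.2°, groundspeed=125.7 kt
Leg 5: track=80.2°, groundspeed=69.3 kt
Leg 6: track=287.2°, groundspeed=71.9 kt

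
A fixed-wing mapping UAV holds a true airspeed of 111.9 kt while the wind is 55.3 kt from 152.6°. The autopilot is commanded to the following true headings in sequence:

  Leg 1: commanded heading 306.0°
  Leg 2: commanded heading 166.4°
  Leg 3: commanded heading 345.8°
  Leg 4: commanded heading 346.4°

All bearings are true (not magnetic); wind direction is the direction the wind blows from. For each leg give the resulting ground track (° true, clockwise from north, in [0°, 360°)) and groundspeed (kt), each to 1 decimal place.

Leg 1: track=314.7°, groundspeed=163.2 kt
Leg 2: track=179.2°, groundspeed=59.7 kt
Leg 3: track=341.4°, groundspeed=166.2 kt
Leg 4: track=341.8°, groundspeed=166.1 kt

Leg 1: heading 306.0°; drift +8.7° → track 314.7°, groundspeed 163.2 kt
Leg 2: heading 166.4°; drift +12.8° → track 179.2°, groundspeed 59.7 kt
Leg 3: heading 345.8°; drift -4.4° → track 341.4°, groundspeed 166.2 kt
Leg 4: heading 346.4°; drift -4.6° → track 341.8°, groundspeed 166.1 kt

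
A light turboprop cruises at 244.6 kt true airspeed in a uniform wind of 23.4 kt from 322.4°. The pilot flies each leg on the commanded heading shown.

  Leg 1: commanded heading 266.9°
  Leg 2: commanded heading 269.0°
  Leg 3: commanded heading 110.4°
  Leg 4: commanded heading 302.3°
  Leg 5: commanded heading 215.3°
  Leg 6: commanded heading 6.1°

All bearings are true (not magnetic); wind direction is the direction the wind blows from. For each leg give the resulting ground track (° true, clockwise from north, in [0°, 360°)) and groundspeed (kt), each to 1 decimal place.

Leg 1: track=262.1°, groundspeed=232.1 kt
Leg 2: track=264.3°, groundspeed=231.4 kt
Leg 3: track=113.1°, groundspeed=264.7 kt
Leg 4: track=300.2°, groundspeed=222.8 kt
Leg 5: track=210.2°, groundspeed=252.5 kt
Leg 6: track=10.2°, groundspeed=228.3 kt

Leg 1: heading 266.9°; drift -4.8° → track 262.1°, groundspeed 232.1 kt
Leg 2: heading 269.0°; drift -4.7° → track 264.3°, groundspeed 231.4 kt
Leg 3: heading 110.4°; drift +2.7° → track 113.1°, groundspeed 264.7 kt
Leg 4: heading 302.3°; drift -2.1° → track 300.2°, groundspeed 222.8 kt
Leg 5: heading 215.3°; drift -5.1° → track 210.2°, groundspeed 252.5 kt
Leg 6: heading 6.1°; drift +4.1° → track 10.2°, groundspeed 228.3 kt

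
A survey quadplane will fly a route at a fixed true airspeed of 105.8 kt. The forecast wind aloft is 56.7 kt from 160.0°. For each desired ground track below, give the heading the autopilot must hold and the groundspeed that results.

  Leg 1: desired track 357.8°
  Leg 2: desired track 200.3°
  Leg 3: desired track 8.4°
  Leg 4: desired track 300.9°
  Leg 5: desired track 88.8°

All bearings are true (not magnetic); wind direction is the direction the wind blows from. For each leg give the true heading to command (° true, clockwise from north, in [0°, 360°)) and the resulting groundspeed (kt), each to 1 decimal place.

Leg 1: desired track 357.8°; wind correction +9.4° → command heading 7.2°, groundspeed 158.4 kt
Leg 2: desired track 200.3°; wind correction -20.3° → command heading 180.0°, groundspeed 56.0 kt
Leg 3: desired track 8.4°; wind correction +14.8° → command heading 23.2°, groundspeed 152.2 kt
Leg 4: desired track 300.9°; wind correction -19.8° → command heading 281.1°, groundspeed 143.6 kt
Leg 5: desired track 88.8°; wind correction +30.5° → command heading 119.3°, groundspeed 72.9 kt

Leg 1: heading=7.2°, groundspeed=158.4 kt
Leg 2: heading=180.0°, groundspeed=56.0 kt
Leg 3: heading=23.2°, groundspeed=152.2 kt
Leg 4: heading=281.1°, groundspeed=143.6 kt
Leg 5: heading=119.3°, groundspeed=72.9 kt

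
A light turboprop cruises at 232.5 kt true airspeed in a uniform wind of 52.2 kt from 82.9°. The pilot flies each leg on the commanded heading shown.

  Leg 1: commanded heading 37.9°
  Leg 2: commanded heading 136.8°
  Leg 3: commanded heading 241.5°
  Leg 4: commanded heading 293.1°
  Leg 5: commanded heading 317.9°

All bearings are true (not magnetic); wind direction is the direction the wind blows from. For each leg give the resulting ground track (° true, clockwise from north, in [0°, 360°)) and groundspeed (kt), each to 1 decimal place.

Leg 1: heading 37.9°; drift -10.7° → track 27.2°, groundspeed 199.0 kt
Leg 2: heading 136.8°; drift +11.8° → track 148.6°, groundspeed 206.1 kt
Leg 3: heading 241.5°; drift +3.9° → track 245.4°, groundspeed 281.7 kt
Leg 4: heading 293.1°; drift -5.4° → track 287.7°, groundspeed 278.9 kt
Leg 5: heading 317.9°; drift -9.3° → track 308.6°, groundspeed 265.9 kt

Leg 1: track=27.2°, groundspeed=199.0 kt
Leg 2: track=148.6°, groundspeed=206.1 kt
Leg 3: track=245.4°, groundspeed=281.7 kt
Leg 4: track=287.7°, groundspeed=278.9 kt
Leg 5: track=308.6°, groundspeed=265.9 kt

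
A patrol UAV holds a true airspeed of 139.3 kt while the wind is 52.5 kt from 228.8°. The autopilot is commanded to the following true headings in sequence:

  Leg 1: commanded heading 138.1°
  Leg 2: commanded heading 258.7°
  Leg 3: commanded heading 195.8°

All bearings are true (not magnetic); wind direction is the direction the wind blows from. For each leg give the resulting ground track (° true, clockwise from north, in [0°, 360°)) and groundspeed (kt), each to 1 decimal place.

Leg 1: track=117.5°, groundspeed=149.5 kt
Leg 2: track=274.3°, groundspeed=97.4 kt
Leg 3: track=179.1°, groundspeed=99.5 kt

Leg 1: heading 138.1°; drift -20.6° → track 117.5°, groundspeed 149.5 kt
Leg 2: heading 258.7°; drift +15.6° → track 274.3°, groundspeed 97.4 kt
Leg 3: heading 195.8°; drift -16.7° → track 179.1°, groundspeed 99.5 kt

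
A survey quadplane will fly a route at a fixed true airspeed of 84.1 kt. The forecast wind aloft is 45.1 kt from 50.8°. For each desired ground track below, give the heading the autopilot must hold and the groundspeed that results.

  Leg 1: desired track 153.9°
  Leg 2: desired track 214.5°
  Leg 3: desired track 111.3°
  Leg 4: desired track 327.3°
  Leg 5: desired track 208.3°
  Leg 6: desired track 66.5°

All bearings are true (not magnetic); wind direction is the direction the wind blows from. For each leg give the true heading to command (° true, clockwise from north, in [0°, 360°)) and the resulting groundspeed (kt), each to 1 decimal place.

Leg 1: desired track 153.9°; wind correction -31.5° → command heading 122.4°, groundspeed 81.9 kt
Leg 2: desired track 214.5°; wind correction -8.7° → command heading 205.8°, groundspeed 126.4 kt
Leg 3: desired track 111.3°; wind correction -27.8° → command heading 83.5°, groundspeed 52.2 kt
Leg 4: desired track 327.3°; wind correction +32.2° → command heading 359.5°, groundspeed 66.1 kt
Leg 5: desired track 208.3°; wind correction -11.8° → command heading 196.5°, groundspeed 124.0 kt
Leg 6: desired track 66.5°; wind correction -8.3° → command heading 58.2°, groundspeed 39.8 kt

Leg 1: heading=122.4°, groundspeed=81.9 kt
Leg 2: heading=205.8°, groundspeed=126.4 kt
Leg 3: heading=83.5°, groundspeed=52.2 kt
Leg 4: heading=359.5°, groundspeed=66.1 kt
Leg 5: heading=196.5°, groundspeed=124.0 kt
Leg 6: heading=58.2°, groundspeed=39.8 kt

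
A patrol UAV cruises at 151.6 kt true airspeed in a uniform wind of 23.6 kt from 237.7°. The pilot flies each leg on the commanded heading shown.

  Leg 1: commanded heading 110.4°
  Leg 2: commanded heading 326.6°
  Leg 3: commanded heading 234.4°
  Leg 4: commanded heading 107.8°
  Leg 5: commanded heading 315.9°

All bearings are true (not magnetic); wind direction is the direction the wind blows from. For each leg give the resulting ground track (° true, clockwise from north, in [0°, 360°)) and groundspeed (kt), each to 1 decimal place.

Leg 1: track=103.9°, groundspeed=167.0 kt
Leg 2: track=335.5°, groundspeed=153.0 kt
Leg 3: track=233.8°, groundspeed=128.0 kt
Leg 4: track=101.6°, groundspeed=167.7 kt
Leg 5: track=324.8°, groundspeed=148.6 kt

Leg 1: heading 110.4°; drift -6.5° → track 103.9°, groundspeed 167.0 kt
Leg 2: heading 326.6°; drift +8.9° → track 335.5°, groundspeed 153.0 kt
Leg 3: heading 234.4°; drift -0.6° → track 233.8°, groundspeed 128.0 kt
Leg 4: heading 107.8°; drift -6.2° → track 101.6°, groundspeed 167.7 kt
Leg 5: heading 315.9°; drift +8.9° → track 324.8°, groundspeed 148.6 kt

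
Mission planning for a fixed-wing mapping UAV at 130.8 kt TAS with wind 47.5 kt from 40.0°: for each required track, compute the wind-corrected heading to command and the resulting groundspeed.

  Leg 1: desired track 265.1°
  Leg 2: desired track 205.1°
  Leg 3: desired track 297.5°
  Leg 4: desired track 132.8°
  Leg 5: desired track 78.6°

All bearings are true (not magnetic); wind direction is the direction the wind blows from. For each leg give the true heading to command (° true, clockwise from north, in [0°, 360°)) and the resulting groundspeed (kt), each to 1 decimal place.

Leg 1: heading=280.0°, groundspeed=159.9 kt
Leg 2: heading=199.7°, groundspeed=176.1 kt
Leg 3: heading=318.3°, groundspeed=132.6 kt
Leg 4: heading=111.5°, groundspeed=124.2 kt
Leg 5: heading=65.5°, groundspeed=90.3 kt

Leg 1: desired track 265.1°; wind correction +14.9° → command heading 280.0°, groundspeed 159.9 kt
Leg 2: desired track 205.1°; wind correction -5.4° → command heading 199.7°, groundspeed 176.1 kt
Leg 3: desired track 297.5°; wind correction +20.8° → command heading 318.3°, groundspeed 132.6 kt
Leg 4: desired track 132.8°; wind correction -21.3° → command heading 111.5°, groundspeed 124.2 kt
Leg 5: desired track 78.6°; wind correction -13.1° → command heading 65.5°, groundspeed 90.3 kt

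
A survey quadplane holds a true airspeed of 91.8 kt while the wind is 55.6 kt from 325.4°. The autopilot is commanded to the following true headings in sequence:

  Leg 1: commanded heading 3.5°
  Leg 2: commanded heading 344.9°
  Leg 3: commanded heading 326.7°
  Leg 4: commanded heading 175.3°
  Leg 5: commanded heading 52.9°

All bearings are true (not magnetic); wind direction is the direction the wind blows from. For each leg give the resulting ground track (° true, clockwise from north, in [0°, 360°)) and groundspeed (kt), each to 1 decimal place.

Leg 1: heading 3.5°; drift +35.5° → track 39.0°, groundspeed 59.0 kt
Leg 2: heading 344.9°; drift +25.2° → track 10.1°, groundspeed 43.5 kt
Leg 3: heading 326.7°; drift +2.0° → track 328.7°, groundspeed 36.2 kt
Leg 4: heading 175.3°; drift -11.2° → track 164.1°, groundspeed 142.7 kt
Leg 5: heading 52.9°; drift +31.9° → track 84.8°, groundspeed 105.2 kt

Leg 1: track=39.0°, groundspeed=59.0 kt
Leg 2: track=10.1°, groundspeed=43.5 kt
Leg 3: track=328.7°, groundspeed=36.2 kt
Leg 4: track=164.1°, groundspeed=142.7 kt
Leg 5: track=84.8°, groundspeed=105.2 kt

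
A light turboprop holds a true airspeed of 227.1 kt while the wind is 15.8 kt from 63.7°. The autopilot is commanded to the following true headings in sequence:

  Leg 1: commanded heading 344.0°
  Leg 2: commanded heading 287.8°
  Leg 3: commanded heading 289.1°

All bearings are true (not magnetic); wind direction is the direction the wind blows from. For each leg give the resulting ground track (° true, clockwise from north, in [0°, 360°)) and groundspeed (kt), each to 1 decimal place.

Leg 1: track=340.0°, groundspeed=224.8 kt
Leg 2: track=285.2°, groundspeed=238.7 kt
Leg 3: track=286.4°, groundspeed=238.5 kt

Leg 1: heading 344.0°; drift -4.0° → track 340.0°, groundspeed 224.8 kt
Leg 2: heading 287.8°; drift -2.6° → track 285.2°, groundspeed 238.7 kt
Leg 3: heading 289.1°; drift -2.7° → track 286.4°, groundspeed 238.5 kt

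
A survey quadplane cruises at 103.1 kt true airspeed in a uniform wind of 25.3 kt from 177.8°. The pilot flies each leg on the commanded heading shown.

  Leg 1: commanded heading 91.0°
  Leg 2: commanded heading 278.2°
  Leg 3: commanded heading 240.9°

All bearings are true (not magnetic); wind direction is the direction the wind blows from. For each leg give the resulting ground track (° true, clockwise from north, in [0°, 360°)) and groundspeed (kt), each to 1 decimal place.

Leg 1: track=77.0°, groundspeed=104.8 kt
Leg 2: track=291.2°, groundspeed=110.5 kt
Leg 3: track=254.7°, groundspeed=94.4 kt

Leg 1: heading 91.0°; drift -14.0° → track 77.0°, groundspeed 104.8 kt
Leg 2: heading 278.2°; drift +13.0° → track 291.2°, groundspeed 110.5 kt
Leg 3: heading 240.9°; drift +13.8° → track 254.7°, groundspeed 94.4 kt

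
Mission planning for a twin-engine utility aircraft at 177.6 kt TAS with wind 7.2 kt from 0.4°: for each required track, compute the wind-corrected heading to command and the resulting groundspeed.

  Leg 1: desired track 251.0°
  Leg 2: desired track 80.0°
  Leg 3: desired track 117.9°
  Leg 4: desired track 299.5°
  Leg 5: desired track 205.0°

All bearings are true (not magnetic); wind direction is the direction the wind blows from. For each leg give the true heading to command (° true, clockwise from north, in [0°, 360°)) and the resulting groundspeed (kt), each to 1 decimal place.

Leg 1: heading=253.2°, groundspeed=179.9 kt
Leg 2: heading=77.7°, groundspeed=176.2 kt
Leg 3: heading=115.8°, groundspeed=180.8 kt
Leg 4: heading=301.5°, groundspeed=174.0 kt
Leg 5: heading=206.0°, groundspeed=184.1 kt

Leg 1: desired track 251.0°; wind correction +2.2° → command heading 253.2°, groundspeed 179.9 kt
Leg 2: desired track 80.0°; wind correction -2.3° → command heading 77.7°, groundspeed 176.2 kt
Leg 3: desired track 117.9°; wind correction -2.1° → command heading 115.8°, groundspeed 180.8 kt
Leg 4: desired track 299.5°; wind correction +2.0° → command heading 301.5°, groundspeed 174.0 kt
Leg 5: desired track 205.0°; wind correction +1.0° → command heading 206.0°, groundspeed 184.1 kt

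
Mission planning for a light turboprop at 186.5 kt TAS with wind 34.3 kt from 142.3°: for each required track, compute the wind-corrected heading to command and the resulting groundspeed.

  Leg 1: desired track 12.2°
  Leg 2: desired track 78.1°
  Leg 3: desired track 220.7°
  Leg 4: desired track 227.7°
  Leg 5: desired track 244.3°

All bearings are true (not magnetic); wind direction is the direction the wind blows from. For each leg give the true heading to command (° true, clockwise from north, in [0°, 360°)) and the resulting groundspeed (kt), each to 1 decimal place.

Leg 1: heading=20.3°, groundspeed=206.7 kt
Leg 2: heading=87.6°, groundspeed=169.0 kt
Leg 3: heading=210.3°, groundspeed=176.6 kt
Leg 4: heading=217.1°, groundspeed=180.6 kt
Leg 5: heading=233.9°, groundspeed=190.6 kt

Leg 1: desired track 12.2°; wind correction +8.1° → command heading 20.3°, groundspeed 206.7 kt
Leg 2: desired track 78.1°; wind correction +9.5° → command heading 87.6°, groundspeed 169.0 kt
Leg 3: desired track 220.7°; wind correction -10.4° → command heading 210.3°, groundspeed 176.6 kt
Leg 4: desired track 227.7°; wind correction -10.6° → command heading 217.1°, groundspeed 180.6 kt
Leg 5: desired track 244.3°; wind correction -10.4° → command heading 233.9°, groundspeed 190.6 kt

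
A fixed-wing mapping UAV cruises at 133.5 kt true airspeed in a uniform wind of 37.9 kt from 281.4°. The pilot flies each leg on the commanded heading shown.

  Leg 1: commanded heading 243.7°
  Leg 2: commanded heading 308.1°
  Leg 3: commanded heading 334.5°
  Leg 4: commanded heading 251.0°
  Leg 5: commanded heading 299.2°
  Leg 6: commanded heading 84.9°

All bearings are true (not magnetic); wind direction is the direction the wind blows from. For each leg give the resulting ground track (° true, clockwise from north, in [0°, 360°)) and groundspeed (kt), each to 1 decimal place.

Leg 1: heading 243.7°; drift -12.6° → track 231.1°, groundspeed 106.1 kt
Leg 2: heading 308.1°; drift +9.7° → track 317.8°, groundspeed 101.1 kt
Leg 3: heading 334.5°; drift +15.3° → track 349.8°, groundspeed 114.8 kt
Leg 4: heading 251.0°; drift -10.8° → track 240.2°, groundspeed 102.6 kt
Leg 5: heading 299.2°; drift +6.8° → track 306.0°, groundspeed 98.1 kt
Leg 6: heading 84.9°; drift +3.6° → track 88.5°, groundspeed 170.2 kt

Leg 1: track=231.1°, groundspeed=106.1 kt
Leg 2: track=317.8°, groundspeed=101.1 kt
Leg 3: track=349.8°, groundspeed=114.8 kt
Leg 4: track=240.2°, groundspeed=102.6 kt
Leg 5: track=306.0°, groundspeed=98.1 kt
Leg 6: track=88.5°, groundspeed=170.2 kt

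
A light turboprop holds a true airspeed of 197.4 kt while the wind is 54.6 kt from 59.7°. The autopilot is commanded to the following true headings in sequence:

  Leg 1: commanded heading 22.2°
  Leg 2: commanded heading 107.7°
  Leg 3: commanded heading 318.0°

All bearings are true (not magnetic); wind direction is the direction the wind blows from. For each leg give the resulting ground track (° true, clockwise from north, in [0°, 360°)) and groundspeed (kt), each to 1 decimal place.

Leg 1: track=10.0°, groundspeed=157.6 kt
Leg 2: track=121.9°, groundspeed=165.9 kt
Leg 3: track=303.6°, groundspeed=215.2 kt

Leg 1: heading 22.2°; drift -12.2° → track 10.0°, groundspeed 157.6 kt
Leg 2: heading 107.7°; drift +14.2° → track 121.9°, groundspeed 165.9 kt
Leg 3: heading 318.0°; drift -14.4° → track 303.6°, groundspeed 215.2 kt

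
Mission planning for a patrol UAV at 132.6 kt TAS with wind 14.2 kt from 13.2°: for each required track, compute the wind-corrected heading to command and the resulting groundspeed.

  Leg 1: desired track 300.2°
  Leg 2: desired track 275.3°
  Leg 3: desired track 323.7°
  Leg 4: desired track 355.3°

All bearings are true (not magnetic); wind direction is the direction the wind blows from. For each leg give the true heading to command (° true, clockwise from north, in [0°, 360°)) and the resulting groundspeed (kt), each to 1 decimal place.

Leg 1: desired track 300.2°; wind correction +5.9° → command heading 306.1°, groundspeed 127.8 kt
Leg 2: desired track 275.3°; wind correction +6.1° → command heading 281.4°, groundspeed 133.8 kt
Leg 3: desired track 323.7°; wind correction +4.7° → command heading 328.4°, groundspeed 122.9 kt
Leg 4: desired track 355.3°; wind correction +1.9° → command heading 357.2°, groundspeed 119.0 kt

Leg 1: heading=306.1°, groundspeed=127.8 kt
Leg 2: heading=281.4°, groundspeed=133.8 kt
Leg 3: heading=328.4°, groundspeed=122.9 kt
Leg 4: heading=357.2°, groundspeed=119.0 kt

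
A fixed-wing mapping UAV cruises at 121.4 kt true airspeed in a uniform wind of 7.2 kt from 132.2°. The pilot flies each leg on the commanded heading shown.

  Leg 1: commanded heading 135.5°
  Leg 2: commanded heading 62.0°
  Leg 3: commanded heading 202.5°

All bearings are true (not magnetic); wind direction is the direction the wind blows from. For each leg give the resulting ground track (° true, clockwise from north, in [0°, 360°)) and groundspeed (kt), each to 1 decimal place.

Leg 1: track=135.7°, groundspeed=114.2 kt
Leg 2: track=58.7°, groundspeed=119.2 kt
Leg 3: track=205.8°, groundspeed=119.2 kt

Leg 1: heading 135.5°; drift +0.2° → track 135.7°, groundspeed 114.2 kt
Leg 2: heading 62.0°; drift -3.3° → track 58.7°, groundspeed 119.2 kt
Leg 3: heading 202.5°; drift +3.3° → track 205.8°, groundspeed 119.2 kt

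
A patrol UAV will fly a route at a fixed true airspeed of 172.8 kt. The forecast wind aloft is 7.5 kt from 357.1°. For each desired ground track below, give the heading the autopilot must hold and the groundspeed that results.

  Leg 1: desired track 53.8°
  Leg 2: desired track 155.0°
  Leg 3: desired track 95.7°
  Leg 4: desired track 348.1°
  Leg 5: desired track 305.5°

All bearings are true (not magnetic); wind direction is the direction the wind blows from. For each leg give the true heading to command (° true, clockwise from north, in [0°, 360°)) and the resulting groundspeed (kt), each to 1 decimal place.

Leg 1: desired track 53.8°; wind correction -2.1° → command heading 51.7°, groundspeed 168.6 kt
Leg 2: desired track 155.0°; wind correction -0.9° → command heading 154.1°, groundspeed 179.7 kt
Leg 3: desired track 95.7°; wind correction -2.5° → command heading 93.2°, groundspeed 173.8 kt
Leg 4: desired track 348.1°; wind correction +0.4° → command heading 348.5°, groundspeed 165.4 kt
Leg 5: desired track 305.5°; wind correction +1.9° → command heading 307.4°, groundspeed 168.0 kt

Leg 1: heading=51.7°, groundspeed=168.6 kt
Leg 2: heading=154.1°, groundspeed=179.7 kt
Leg 3: heading=93.2°, groundspeed=173.8 kt
Leg 4: heading=348.5°, groundspeed=165.4 kt
Leg 5: heading=307.4°, groundspeed=168.0 kt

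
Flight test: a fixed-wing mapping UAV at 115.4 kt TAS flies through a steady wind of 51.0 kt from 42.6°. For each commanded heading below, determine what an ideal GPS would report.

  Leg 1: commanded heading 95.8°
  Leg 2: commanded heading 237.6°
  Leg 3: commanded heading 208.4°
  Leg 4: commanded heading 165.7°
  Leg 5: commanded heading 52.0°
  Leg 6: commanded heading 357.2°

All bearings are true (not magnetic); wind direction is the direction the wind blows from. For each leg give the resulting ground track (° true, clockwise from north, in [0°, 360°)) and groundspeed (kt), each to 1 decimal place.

Leg 1: heading 95.8°; drift +25.7° → track 121.5°, groundspeed 94.2 kt
Leg 2: heading 237.6°; drift -4.6° → track 233.0°, groundspeed 165.2 kt
Leg 3: heading 208.4°; drift +4.3° → track 212.7°, groundspeed 165.3 kt
Leg 4: heading 165.7°; drift +16.6° → track 182.3°, groundspeed 149.5 kt
Leg 5: heading 52.0°; drift +7.3° → track 59.3°, groundspeed 65.6 kt
Leg 6: heading 357.2°; drift -24.5° → track 332.7°, groundspeed 87.5 kt

Leg 1: track=121.5°, groundspeed=94.2 kt
Leg 2: track=233.0°, groundspeed=165.2 kt
Leg 3: track=212.7°, groundspeed=165.3 kt
Leg 4: track=182.3°, groundspeed=149.5 kt
Leg 5: track=59.3°, groundspeed=65.6 kt
Leg 6: track=332.7°, groundspeed=87.5 kt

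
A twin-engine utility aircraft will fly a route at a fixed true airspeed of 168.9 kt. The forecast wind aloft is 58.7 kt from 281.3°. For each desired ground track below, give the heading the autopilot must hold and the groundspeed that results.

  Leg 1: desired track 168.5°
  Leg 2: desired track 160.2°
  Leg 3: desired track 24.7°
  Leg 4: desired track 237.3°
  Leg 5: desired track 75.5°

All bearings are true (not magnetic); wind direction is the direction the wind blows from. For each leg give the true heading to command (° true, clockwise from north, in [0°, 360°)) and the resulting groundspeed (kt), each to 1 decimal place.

Leg 1: heading=187.2°, groundspeed=182.7 kt
Leg 2: heading=177.5°, groundspeed=191.6 kt
Leg 3: heading=4.9°, groundspeed=172.6 kt
Leg 4: heading=251.3°, groundspeed=121.7 kt
Leg 5: heading=66.8°, groundspeed=219.8 kt

Leg 1: desired track 168.5°; wind correction +18.7° → command heading 187.2°, groundspeed 182.7 kt
Leg 2: desired track 160.2°; wind correction +17.3° → command heading 177.5°, groundspeed 191.6 kt
Leg 3: desired track 24.7°; wind correction -19.8° → command heading 4.9°, groundspeed 172.6 kt
Leg 4: desired track 237.3°; wind correction +14.0° → command heading 251.3°, groundspeed 121.7 kt
Leg 5: desired track 75.5°; wind correction -8.7° → command heading 66.8°, groundspeed 219.8 kt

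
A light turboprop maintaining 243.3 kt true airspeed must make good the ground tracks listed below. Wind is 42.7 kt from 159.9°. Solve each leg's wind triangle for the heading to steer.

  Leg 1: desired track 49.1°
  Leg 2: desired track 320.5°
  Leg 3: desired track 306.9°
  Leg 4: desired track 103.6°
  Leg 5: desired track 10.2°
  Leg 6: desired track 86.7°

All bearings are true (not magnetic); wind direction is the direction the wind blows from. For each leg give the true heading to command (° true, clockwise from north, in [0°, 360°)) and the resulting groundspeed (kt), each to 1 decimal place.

Leg 1: heading=58.5°, groundspeed=255.2 kt
Leg 2: heading=317.2°, groundspeed=283.2 kt
Leg 3: heading=301.4°, groundspeed=278.0 kt
Leg 4: heading=112.0°, groundspeed=217.0 kt
Leg 5: heading=15.3°, groundspeed=279.2 kt
Leg 6: heading=96.4°, groundspeed=227.5 kt

Leg 1: desired track 49.1°; wind correction +9.4° → command heading 58.5°, groundspeed 255.2 kt
Leg 2: desired track 320.5°; wind correction -3.3° → command heading 317.2°, groundspeed 283.2 kt
Leg 3: desired track 306.9°; wind correction -5.5° → command heading 301.4°, groundspeed 278.0 kt
Leg 4: desired track 103.6°; wind correction +8.4° → command heading 112.0°, groundspeed 217.0 kt
Leg 5: desired track 10.2°; wind correction +5.1° → command heading 15.3°, groundspeed 279.2 kt
Leg 6: desired track 86.7°; wind correction +9.7° → command heading 96.4°, groundspeed 227.5 kt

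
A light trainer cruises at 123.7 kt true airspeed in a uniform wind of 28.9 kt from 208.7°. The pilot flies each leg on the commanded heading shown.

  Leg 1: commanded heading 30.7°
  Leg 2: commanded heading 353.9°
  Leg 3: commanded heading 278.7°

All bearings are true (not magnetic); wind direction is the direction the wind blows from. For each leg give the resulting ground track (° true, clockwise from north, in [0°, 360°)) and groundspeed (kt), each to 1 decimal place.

Leg 1: heading 30.7°; drift -0.4° → track 30.3°, groundspeed 152.6 kt
Leg 2: heading 353.9°; drift +6.4° → track 0.3°, groundspeed 148.4 kt
Leg 3: heading 278.7°; drift +13.4° → track 292.1°, groundspeed 117.0 kt

Leg 1: track=30.3°, groundspeed=152.6 kt
Leg 2: track=0.3°, groundspeed=148.4 kt
Leg 3: track=292.1°, groundspeed=117.0 kt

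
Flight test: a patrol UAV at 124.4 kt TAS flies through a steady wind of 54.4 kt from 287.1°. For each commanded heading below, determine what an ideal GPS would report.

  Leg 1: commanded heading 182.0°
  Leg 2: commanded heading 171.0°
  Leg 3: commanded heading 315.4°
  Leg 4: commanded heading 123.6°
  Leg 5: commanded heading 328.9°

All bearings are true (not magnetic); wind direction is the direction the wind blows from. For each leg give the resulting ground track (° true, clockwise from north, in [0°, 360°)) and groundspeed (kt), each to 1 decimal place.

Leg 1: track=161.2°, groundspeed=148.2 kt
Leg 2: track=152.8°, groundspeed=156.2 kt
Leg 3: track=334.0°, groundspeed=80.7 kt
Leg 4: track=118.6°, groundspeed=177.2 kt
Leg 5: track=352.3°, groundspeed=91.4 kt

Leg 1: heading 182.0°; drift -20.8° → track 161.2°, groundspeed 148.2 kt
Leg 2: heading 171.0°; drift -18.2° → track 152.8°, groundspeed 156.2 kt
Leg 3: heading 315.4°; drift +18.6° → track 334.0°, groundspeed 80.7 kt
Leg 4: heading 123.6°; drift -5.0° → track 118.6°, groundspeed 177.2 kt
Leg 5: heading 328.9°; drift +23.4° → track 352.3°, groundspeed 91.4 kt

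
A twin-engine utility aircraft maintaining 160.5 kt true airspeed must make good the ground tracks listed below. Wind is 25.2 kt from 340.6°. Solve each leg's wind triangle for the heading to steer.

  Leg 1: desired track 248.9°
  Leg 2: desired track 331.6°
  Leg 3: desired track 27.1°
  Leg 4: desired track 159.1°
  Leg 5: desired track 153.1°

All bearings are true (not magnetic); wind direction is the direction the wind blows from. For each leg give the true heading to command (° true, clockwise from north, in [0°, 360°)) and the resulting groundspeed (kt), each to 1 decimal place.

Leg 1: heading=257.9°, groundspeed=159.3 kt
Leg 2: heading=333.0°, groundspeed=135.6 kt
Leg 3: heading=20.6°, groundspeed=142.1 kt
Leg 4: heading=158.9°, groundspeed=185.7 kt
Leg 5: heading=151.9°, groundspeed=185.5 kt

Leg 1: desired track 248.9°; wind correction +9.0° → command heading 257.9°, groundspeed 159.3 kt
Leg 2: desired track 331.6°; wind correction +1.4° → command heading 333.0°, groundspeed 135.6 kt
Leg 3: desired track 27.1°; wind correction -6.5° → command heading 20.6°, groundspeed 142.1 kt
Leg 4: desired track 159.1°; wind correction -0.2° → command heading 158.9°, groundspeed 185.7 kt
Leg 5: desired track 153.1°; wind correction -1.2° → command heading 151.9°, groundspeed 185.5 kt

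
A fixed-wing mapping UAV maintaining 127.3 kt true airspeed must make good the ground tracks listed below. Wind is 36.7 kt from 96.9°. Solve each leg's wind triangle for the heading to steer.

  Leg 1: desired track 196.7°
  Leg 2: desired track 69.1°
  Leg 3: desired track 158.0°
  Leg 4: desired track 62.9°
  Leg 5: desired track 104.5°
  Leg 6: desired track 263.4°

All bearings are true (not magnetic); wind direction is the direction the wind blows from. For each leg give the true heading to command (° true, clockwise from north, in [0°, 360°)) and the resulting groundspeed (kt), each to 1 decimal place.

Leg 1: heading=180.2°, groundspeed=128.3 kt
Leg 2: heading=76.8°, groundspeed=93.7 kt
Leg 3: heading=143.4°, groundspeed=105.4 kt
Leg 4: heading=72.2°, groundspeed=95.2 kt
Leg 5: heading=102.3°, groundspeed=90.8 kt
Leg 6: heading=259.5°, groundspeed=162.7 kt

Leg 1: desired track 196.7°; wind correction -16.5° → command heading 180.2°, groundspeed 128.3 kt
Leg 2: desired track 69.1°; wind correction +7.7° → command heading 76.8°, groundspeed 93.7 kt
Leg 3: desired track 158.0°; wind correction -14.6° → command heading 143.4°, groundspeed 105.4 kt
Leg 4: desired track 62.9°; wind correction +9.3° → command heading 72.2°, groundspeed 95.2 kt
Leg 5: desired track 104.5°; wind correction -2.2° → command heading 102.3°, groundspeed 90.8 kt
Leg 6: desired track 263.4°; wind correction -3.9° → command heading 259.5°, groundspeed 162.7 kt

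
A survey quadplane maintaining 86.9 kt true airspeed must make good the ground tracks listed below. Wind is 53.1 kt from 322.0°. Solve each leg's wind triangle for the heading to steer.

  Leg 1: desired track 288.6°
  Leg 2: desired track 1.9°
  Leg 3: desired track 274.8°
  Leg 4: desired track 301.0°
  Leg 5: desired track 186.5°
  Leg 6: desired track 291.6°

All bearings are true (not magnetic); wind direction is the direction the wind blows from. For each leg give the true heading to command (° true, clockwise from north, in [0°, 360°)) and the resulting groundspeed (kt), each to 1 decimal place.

Leg 1: heading=308.3°, groundspeed=37.5 kt
Leg 2: heading=338.8°, groundspeed=39.2 kt
Leg 3: heading=301.4°, groundspeed=41.6 kt
Leg 4: heading=313.6°, groundspeed=35.2 kt
Leg 5: heading=211.9°, groundspeed=116.4 kt
Leg 6: heading=309.6°, groundspeed=36.8 kt

Leg 1: desired track 288.6°; wind correction +19.7° → command heading 308.3°, groundspeed 37.5 kt
Leg 2: desired track 1.9°; wind correction -23.1° → command heading 338.8°, groundspeed 39.2 kt
Leg 3: desired track 274.8°; wind correction +26.6° → command heading 301.4°, groundspeed 41.6 kt
Leg 4: desired track 301.0°; wind correction +12.6° → command heading 313.6°, groundspeed 35.2 kt
Leg 5: desired track 186.5°; wind correction +25.4° → command heading 211.9°, groundspeed 116.4 kt
Leg 6: desired track 291.6°; wind correction +18.0° → command heading 309.6°, groundspeed 36.8 kt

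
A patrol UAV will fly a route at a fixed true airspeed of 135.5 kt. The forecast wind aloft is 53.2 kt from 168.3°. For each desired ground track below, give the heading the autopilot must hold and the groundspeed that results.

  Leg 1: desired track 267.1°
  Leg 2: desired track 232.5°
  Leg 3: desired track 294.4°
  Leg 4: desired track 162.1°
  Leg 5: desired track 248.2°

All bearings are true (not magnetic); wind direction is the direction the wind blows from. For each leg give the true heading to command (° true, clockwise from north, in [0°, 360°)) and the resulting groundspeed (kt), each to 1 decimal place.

Leg 1: desired track 267.1°; wind correction -22.8° → command heading 244.3°, groundspeed 133.0 kt
Leg 2: desired track 232.5°; wind correction -20.7° → command heading 211.8°, groundspeed 103.6 kt
Leg 3: desired track 294.4°; wind correction -18.5° → command heading 275.9°, groundspeed 159.8 kt
Leg 4: desired track 162.1°; wind correction +2.4° → command heading 164.5°, groundspeed 82.5 kt
Leg 5: desired track 248.2°; wind correction -22.7° → command heading 225.5°, groundspeed 115.6 kt

Leg 1: heading=244.3°, groundspeed=133.0 kt
Leg 2: heading=211.8°, groundspeed=103.6 kt
Leg 3: heading=275.9°, groundspeed=159.8 kt
Leg 4: heading=164.5°, groundspeed=82.5 kt
Leg 5: heading=225.5°, groundspeed=115.6 kt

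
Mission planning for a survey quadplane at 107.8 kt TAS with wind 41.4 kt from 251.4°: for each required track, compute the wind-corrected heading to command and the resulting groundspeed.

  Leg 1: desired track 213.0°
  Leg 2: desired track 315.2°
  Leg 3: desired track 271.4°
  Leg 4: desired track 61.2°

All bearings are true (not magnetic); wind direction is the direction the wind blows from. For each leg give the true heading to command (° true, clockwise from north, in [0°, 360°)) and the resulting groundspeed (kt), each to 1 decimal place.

Leg 1: heading=226.8°, groundspeed=72.2 kt
Leg 2: heading=295.0°, groundspeed=82.9 kt
Leg 3: heading=263.9°, groundspeed=68.0 kt
Leg 4: heading=57.3°, groundspeed=148.3 kt

Leg 1: desired track 213.0°; wind correction +13.8° → command heading 226.8°, groundspeed 72.2 kt
Leg 2: desired track 315.2°; wind correction -20.2° → command heading 295.0°, groundspeed 82.9 kt
Leg 3: desired track 271.4°; wind correction -7.5° → command heading 263.9°, groundspeed 68.0 kt
Leg 4: desired track 61.2°; wind correction -3.9° → command heading 57.3°, groundspeed 148.3 kt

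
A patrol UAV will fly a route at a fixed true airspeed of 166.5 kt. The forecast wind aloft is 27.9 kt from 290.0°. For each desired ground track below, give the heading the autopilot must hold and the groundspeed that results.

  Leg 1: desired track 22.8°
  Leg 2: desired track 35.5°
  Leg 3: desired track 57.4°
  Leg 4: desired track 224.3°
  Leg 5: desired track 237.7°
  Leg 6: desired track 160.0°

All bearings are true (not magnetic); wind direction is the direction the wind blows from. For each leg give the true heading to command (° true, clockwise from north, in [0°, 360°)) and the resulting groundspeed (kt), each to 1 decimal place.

Leg 1: heading=13.2°, groundspeed=165.5 kt
Leg 2: heading=26.2°, groundspeed=171.8 kt
Leg 3: heading=49.8°, groundspeed=182.0 kt
Leg 4: heading=233.1°, groundspeed=153.1 kt
Leg 5: heading=245.3°, groundspeed=148.0 kt
Leg 6: heading=167.4°, groundspeed=183.1 kt

Leg 1: desired track 22.8°; wind correction -9.6° → command heading 13.2°, groundspeed 165.5 kt
Leg 2: desired track 35.5°; wind correction -9.3° → command heading 26.2°, groundspeed 171.8 kt
Leg 3: desired track 57.4°; wind correction -7.6° → command heading 49.8°, groundspeed 182.0 kt
Leg 4: desired track 224.3°; wind correction +8.8° → command heading 233.1°, groundspeed 153.1 kt
Leg 5: desired track 237.7°; wind correction +7.6° → command heading 245.3°, groundspeed 148.0 kt
Leg 6: desired track 160.0°; wind correction +7.4° → command heading 167.4°, groundspeed 183.1 kt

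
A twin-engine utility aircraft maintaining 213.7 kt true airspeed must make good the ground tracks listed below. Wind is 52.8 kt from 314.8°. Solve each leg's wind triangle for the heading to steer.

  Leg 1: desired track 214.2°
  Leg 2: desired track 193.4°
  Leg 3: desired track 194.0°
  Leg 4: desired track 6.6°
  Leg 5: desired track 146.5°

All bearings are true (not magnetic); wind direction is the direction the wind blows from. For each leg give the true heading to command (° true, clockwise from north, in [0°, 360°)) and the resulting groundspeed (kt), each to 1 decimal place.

Leg 1: heading=228.3°, groundspeed=217.0 kt
Leg 2: heading=205.6°, groundspeed=236.4 kt
Leg 3: heading=206.3°, groundspeed=235.9 kt
Leg 4: heading=355.4°, groundspeed=177.0 kt
Leg 5: heading=149.4°, groundspeed=265.1 kt

Leg 1: desired track 214.2°; wind correction +14.1° → command heading 228.3°, groundspeed 217.0 kt
Leg 2: desired track 193.4°; wind correction +12.2° → command heading 205.6°, groundspeed 236.4 kt
Leg 3: desired track 194.0°; wind correction +12.3° → command heading 206.3°, groundspeed 235.9 kt
Leg 4: desired track 6.6°; wind correction -11.2° → command heading 355.4°, groundspeed 177.0 kt
Leg 5: desired track 146.5°; wind correction +2.9° → command heading 149.4°, groundspeed 265.1 kt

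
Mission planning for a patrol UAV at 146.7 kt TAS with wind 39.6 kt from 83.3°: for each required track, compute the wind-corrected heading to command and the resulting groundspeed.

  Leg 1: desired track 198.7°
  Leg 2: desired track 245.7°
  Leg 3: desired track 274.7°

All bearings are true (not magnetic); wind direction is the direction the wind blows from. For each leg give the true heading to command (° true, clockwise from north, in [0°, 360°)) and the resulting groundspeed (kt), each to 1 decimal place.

Leg 1: heading=184.6°, groundspeed=159.3 kt
Leg 2: heading=241.0°, groundspeed=184.0 kt
Leg 3: heading=277.8°, groundspeed=185.3 kt

Leg 1: desired track 198.7°; wind correction -14.1° → command heading 184.6°, groundspeed 159.3 kt
Leg 2: desired track 245.7°; wind correction -4.7° → command heading 241.0°, groundspeed 184.0 kt
Leg 3: desired track 274.7°; wind correction +3.1° → command heading 277.8°, groundspeed 185.3 kt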